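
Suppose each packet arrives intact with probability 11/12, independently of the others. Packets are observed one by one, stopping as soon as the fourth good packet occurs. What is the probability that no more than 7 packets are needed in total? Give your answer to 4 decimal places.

Finishing within 7 packets ⇔ at least 4 successes in the first 7. With X ~ Binomial(7, 0.916667), P(Y ≤ 7) = 1 − P(X ≤ 3).
  k=0: C(7,0)·0.916667^0·0.083333^7 = 0.000000
  k=1: C(7,1)·0.916667^1·0.083333^6 = 0.000002
  k=2: C(7,2)·0.916667^2·0.083333^5 = 0.000071
  k=3: C(7,3)·0.916667^3·0.083333^4 = 0.001300
1 − 0.001373 = 0.998627

0.9986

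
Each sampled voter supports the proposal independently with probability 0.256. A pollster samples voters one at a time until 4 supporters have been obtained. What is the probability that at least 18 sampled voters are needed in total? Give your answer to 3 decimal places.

Needing more than 17 sampled voters ⇔ fewer than 4 successes in the first 17. With X ~ Binomial(17, 0.256), P(Y > 17) = P(X ≤ 3).
  k=0: C(17,0)·0.256^0·0.744^17 = 0.00656
  k=1: C(17,1)·0.256^1·0.744^16 = 0.03836
  k=2: C(17,2)·0.256^2·0.744^15 = 0.10559
  k=3: C(17,3)·0.256^3·0.744^14 = 0.18166
P(X ≤ 3) = 0.33216

0.332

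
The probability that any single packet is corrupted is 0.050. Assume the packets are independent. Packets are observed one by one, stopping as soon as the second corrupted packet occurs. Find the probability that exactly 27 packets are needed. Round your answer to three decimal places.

0.018

Y = trial on which the second success occurs; negative binomial, r=2, p=0.05.
P(Y=27) = C(26,1) · p^2 · (1−p)^25
= 26 · 0.0025 · 0.27739 = 0.01803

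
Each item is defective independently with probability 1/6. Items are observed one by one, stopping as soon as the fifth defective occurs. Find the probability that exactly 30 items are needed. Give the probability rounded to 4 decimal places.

0.0320

Y = trial on which the fifth success occurs; negative binomial, r=5, p=0.166667.
P(Y=30) = C(29,4) · p^5 · (1−p)^25
= 23751 · 0.0001286 · 0.010483 = 0.032018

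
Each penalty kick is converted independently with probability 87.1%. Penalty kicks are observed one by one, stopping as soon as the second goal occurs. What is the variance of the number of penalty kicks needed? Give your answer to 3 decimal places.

0.340

Y = total penalty kicks until the second success; negative binomial with r=2, p=0.871.
Var(Y) = r(1−p)/p² = 2·0.129 / 0.871² = 0.34008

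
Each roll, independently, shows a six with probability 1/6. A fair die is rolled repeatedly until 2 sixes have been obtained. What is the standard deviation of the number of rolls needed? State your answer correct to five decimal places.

7.74597

Y = total rolls until the second success; negative binomial with r=2, p=0.166667.
SD(Y) = √[r(1−p)/p²] = √(60.0000000) = 7.7459667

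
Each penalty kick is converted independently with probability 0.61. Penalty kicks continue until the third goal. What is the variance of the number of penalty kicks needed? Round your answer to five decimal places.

Y = total penalty kicks until the third success; negative binomial with r=3, p=0.61.
Var(Y) = r(1−p)/p² = 3·0.39 / 0.61² = 3.1443160

3.14432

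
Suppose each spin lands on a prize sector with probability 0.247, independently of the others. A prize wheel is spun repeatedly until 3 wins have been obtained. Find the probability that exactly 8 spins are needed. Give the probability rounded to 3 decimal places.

0.077

Y = trial on which the third success occurs; negative binomial, r=3, p=0.247.
P(Y=8) = C(7,2) · p^3 · (1−p)^5
= 21 · 0.015069 · 0.24209 = 0.07661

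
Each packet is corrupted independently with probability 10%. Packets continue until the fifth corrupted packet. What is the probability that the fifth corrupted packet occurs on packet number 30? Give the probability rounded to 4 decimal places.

Y = trial on which the fifth success occurs; negative binomial, r=5, p=0.10.
P(Y=30) = C(29,4) · p^5 · (1−p)^25
= 23751 · 1e-05 · 0.07179 = 0.017051

0.0171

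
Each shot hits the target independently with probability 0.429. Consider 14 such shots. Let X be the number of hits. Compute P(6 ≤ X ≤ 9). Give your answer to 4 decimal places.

0.5724

X ~ Binomial(14, 0.429); P(6 ≤ X ≤ 9) = Σ C(14,k) p^k (1−p)^(14−k) over k:
  k=6: C(14,6)·0.429^6·0.571^8 = 0.211538
  k=7: C(14,7)·0.429^7·0.571^7 = 0.181636
  k=8: C(14,8)·0.429^8·0.571^6 = 0.119407
  k=9: C(14,9)·0.429^9·0.571^5 = 0.059808
Total = 0.572389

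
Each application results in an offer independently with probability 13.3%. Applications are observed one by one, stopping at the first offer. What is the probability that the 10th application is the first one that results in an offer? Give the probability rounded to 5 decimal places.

Geometric (trials to first success), p = 0.133.
P(Y = 10) = (1−p)^9 · p = 0.2768 · 0.133 = 0.0368149

0.03681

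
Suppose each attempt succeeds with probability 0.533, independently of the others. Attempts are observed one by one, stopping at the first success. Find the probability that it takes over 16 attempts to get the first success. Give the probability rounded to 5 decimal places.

Y = number of attempts to the first success; geometric, p = 0.533.
P(Y > 16) = P(first 16 all fail) = (1−p)^16 = 0.0000051

0.00001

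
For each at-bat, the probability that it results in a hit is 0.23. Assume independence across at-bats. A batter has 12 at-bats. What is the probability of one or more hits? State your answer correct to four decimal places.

0.9566

P(at least one) = 1 − P(none) = 1 − (1 − 0.23)^12
= 1 − 0.043440 = 0.956560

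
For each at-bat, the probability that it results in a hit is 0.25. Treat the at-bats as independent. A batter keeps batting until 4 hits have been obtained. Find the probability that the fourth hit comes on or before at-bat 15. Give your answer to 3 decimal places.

0.539

Finishing within 15 at-bats ⇔ at least 4 successes in the first 15. With X ~ Binomial(15, 0.25), P(Y ≤ 15) = 1 − P(X ≤ 3).
  k=0: C(15,0)·0.25^0·0.75^15 = 0.01336
  k=1: C(15,1)·0.25^1·0.75^14 = 0.06682
  k=2: C(15,2)·0.25^2·0.75^13 = 0.15591
  k=3: C(15,3)·0.25^3·0.75^12 = 0.22520
1 − 0.46129 = 0.53871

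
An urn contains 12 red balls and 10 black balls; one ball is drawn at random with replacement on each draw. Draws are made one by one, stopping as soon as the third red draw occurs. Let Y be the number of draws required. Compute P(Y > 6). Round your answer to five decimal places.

0.26283

Needing more than 6 draws ⇔ fewer than 3 successes in the first 6. With X ~ Binomial(6, 0.545455), P(Y > 6) = P(X ≤ 2).
  k=0: C(6,0)·0.545455^0·0.454545^6 = 0.0088199
  k=1: C(6,1)·0.545455^1·0.454545^5 = 0.0635033
  k=2: C(6,2)·0.545455^2·0.454545^4 = 0.1905100
P(X ≤ 2) = 0.2628332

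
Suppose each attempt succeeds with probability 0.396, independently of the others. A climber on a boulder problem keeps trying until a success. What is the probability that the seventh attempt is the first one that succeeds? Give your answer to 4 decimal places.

Geometric (trials to first success), p = 0.396.
P(Y = 7) = (1−p)^6 · p = 0.048554 · 0.396 = 0.019227

0.0192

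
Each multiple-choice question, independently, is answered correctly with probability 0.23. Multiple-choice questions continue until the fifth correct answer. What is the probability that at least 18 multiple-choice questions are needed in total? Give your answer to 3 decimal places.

0.650

Needing more than 17 multiple-choice questions ⇔ fewer than 5 successes in the first 17. With X ~ Binomial(17, 0.23), P(Y > 17) = P(X ≤ 4).
  k=0: C(17,0)·0.23^0·0.77^17 = 0.01176
  k=1: C(17,1)·0.23^1·0.77^16 = 0.05971
  k=2: C(17,2)·0.23^2·0.77^15 = 0.14268
  k=3: C(17,3)·0.23^3·0.77^14 = 0.21309
  k=4: C(17,4)·0.23^4·0.77^13 = 0.22278
P(X ≤ 4) = 0.65001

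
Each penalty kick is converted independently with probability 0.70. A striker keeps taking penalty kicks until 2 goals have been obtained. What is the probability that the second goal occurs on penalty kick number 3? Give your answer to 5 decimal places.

0.29400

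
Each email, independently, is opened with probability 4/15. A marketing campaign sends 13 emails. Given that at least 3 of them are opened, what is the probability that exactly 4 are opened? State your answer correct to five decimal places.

0.30997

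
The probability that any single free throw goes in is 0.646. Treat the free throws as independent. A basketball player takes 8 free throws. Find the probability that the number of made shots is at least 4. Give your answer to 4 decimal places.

X ~ Binomial(8, 0.646); P(X ≥ 4) = Σ C(8,k) p^k (1−p)^(8−k) over k:
  k=4: C(8,4)·0.646^4·0.354^4 = 0.191444
  k=5: C(8,5)·0.646^5·0.354^3 = 0.279486
  k=6: C(8,6)·0.646^6·0.354^2 = 0.255011
  k=7: C(8,7)·0.646^7·0.354^1 = 0.132960
  k=8: C(8,8)·0.646^8·0.354^0 = 0.030329
Total = 0.889231

0.8892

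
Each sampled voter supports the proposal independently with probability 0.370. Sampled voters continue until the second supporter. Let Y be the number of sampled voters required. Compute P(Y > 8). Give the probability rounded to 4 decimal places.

0.1414

Needing more than 8 sampled voters ⇔ fewer than 2 successes in the first 8. With X ~ Binomial(8, 0.37), P(Y > 8) = P(X ≤ 1).
  k=0: C(8,0)·0.37^0·0.63^8 = 0.024816
  k=1: C(8,1)·0.37^1·0.63^7 = 0.116594
P(X ≤ 1) = 0.141409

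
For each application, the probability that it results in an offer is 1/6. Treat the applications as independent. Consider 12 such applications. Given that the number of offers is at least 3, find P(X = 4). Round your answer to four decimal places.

X ~ Binomial(12, 0.166667). Want P(X=4 | X≥3) = P(X=4) / P(X≥3).
P(X=4) = C(12,4)·0.166667^4·0.833333^8 = 0.088828
P(X≥3) = 1 − 0.112157 − 0.269176 − 0.296094 = 0.322574
Ratio = 0.088828 / 0.322574 = 0.275373

0.2754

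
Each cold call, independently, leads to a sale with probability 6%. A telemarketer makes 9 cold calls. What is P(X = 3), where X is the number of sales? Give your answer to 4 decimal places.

0.0125

X ~ Binomial(n=9, p=0.06).
P(X=3) = C(9,3) · p^3 · (1−p)^6
= 84 · 0.000216 · 0.68987 = 0.012517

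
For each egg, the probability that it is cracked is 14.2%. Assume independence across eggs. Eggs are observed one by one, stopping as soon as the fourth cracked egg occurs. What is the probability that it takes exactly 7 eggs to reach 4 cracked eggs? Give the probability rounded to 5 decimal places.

0.00514

Y = trial on which the fourth success occurs; negative binomial, r=4, p=0.142.
P(Y=7) = C(6,3) · p^4 · (1−p)^3
= 20 · 0.00040659 · 0.63163 = 0.0051362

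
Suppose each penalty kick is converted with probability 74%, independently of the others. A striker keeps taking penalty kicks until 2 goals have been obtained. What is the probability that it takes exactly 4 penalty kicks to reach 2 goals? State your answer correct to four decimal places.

Y = trial on which the second success occurs; negative binomial, r=2, p=0.74.
P(Y=4) = C(3,1) · p^2 · (1−p)^2
= 3 · 0.5476 · 0.0676 = 0.111053

0.1111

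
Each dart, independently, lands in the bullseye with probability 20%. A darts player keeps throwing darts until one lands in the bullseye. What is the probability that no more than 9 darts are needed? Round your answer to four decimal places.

Y = number of darts to the first success; geometric, p = 0.20.
P(Y ≤ 9) = 1 − (1−p)^9 = 1 − 0.134218 = 0.865782

0.8658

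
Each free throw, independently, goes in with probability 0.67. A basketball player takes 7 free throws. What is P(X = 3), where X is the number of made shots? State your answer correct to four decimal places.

X ~ Binomial(n=7, p=0.67).
P(X=3) = C(7,3) · p^3 · (1−p)^4
= 35 · 0.30076 · 0.011859 = 0.124838

0.1248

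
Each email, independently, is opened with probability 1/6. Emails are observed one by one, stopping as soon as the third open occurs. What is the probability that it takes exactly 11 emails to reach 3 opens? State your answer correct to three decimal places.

Y = trial on which the third success occurs; negative binomial, r=3, p=0.166667.
P(Y=11) = C(10,2) · p^3 · (1−p)^8
= 45 · 0.0046296 · 0.23257 = 0.04845

0.048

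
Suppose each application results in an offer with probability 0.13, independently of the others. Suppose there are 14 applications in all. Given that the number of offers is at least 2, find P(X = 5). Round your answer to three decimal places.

0.038

X ~ Binomial(14, 0.13). Want P(X=5 | X≥2) = P(X=5) / P(X≥2).
P(X=5) = C(14,5)·0.13^5·0.87^9 = 0.02123
P(X≥2) = 1 − 0.14232 − 0.29773 = 0.55995
Ratio = 0.02123 / 0.55995 = 0.03791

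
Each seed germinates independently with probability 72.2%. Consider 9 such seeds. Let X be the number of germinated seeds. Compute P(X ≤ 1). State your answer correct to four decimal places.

0.0002

X ~ Binomial(9, 0.722); P(X ≤ 1) = Σ C(9,k) p^k (1−p)^(9−k) over k:
  k=0: C(9,0)·0.722^0·0.278^9 = 0.000010
  k=1: C(9,1)·0.722^1·0.278^8 = 0.000232
Total = 0.000242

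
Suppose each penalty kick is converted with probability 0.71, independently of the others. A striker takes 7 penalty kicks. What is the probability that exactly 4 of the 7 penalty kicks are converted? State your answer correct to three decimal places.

X ~ Binomial(n=7, p=0.71).
P(X=4) = C(7,4) · p^4 · (1−p)^3
= 35 · 0.25412 · 0.024389 = 0.21692

0.217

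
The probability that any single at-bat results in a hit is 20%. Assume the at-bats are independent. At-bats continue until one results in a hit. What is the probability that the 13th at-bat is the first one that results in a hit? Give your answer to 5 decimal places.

Geometric (trials to first success), p = 0.20.
P(Y = 13) = (1−p)^12 · p = 0.068719 · 0.20 = 0.0137439

0.01374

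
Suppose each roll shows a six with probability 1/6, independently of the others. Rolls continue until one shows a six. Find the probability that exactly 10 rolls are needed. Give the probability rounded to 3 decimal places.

Geometric (trials to first success), p = 0.166667.
P(Y = 10) = (1−p)^9 · p = 0.19381 · 0.166667 = 0.03230

0.032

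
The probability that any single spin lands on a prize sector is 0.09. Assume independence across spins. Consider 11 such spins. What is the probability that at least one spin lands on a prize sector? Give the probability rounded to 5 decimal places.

0.64563

P(at least one) = 1 − P(none) = 1 − (1 − 0.09)^11
= 1 − 0.3543687 = 0.6456313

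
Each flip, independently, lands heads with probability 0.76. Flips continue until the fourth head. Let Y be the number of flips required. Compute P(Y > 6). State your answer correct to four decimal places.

0.1539

Needing more than 6 flips ⇔ fewer than 4 successes in the first 6. With X ~ Binomial(6, 0.76), P(Y > 6) = P(X ≤ 3).
  k=0: C(6,0)·0.76^0·0.24^6 = 0.000191
  k=1: C(6,1)·0.76^1·0.24^5 = 0.003631
  k=2: C(6,2)·0.76^2·0.24^4 = 0.028745
  k=3: C(6,3)·0.76^3·0.24^3 = 0.121368
P(X ≤ 3) = 0.153935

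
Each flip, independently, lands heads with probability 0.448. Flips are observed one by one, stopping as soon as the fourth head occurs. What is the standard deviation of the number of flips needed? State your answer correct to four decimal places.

Y = total flips until the fourth success; negative binomial with r=4, p=0.448.
SD(Y) = √[r(1−p)/p²] = √(11.001276) = 3.316817

3.3168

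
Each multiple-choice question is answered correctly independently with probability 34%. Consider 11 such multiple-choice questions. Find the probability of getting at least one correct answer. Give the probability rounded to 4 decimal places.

0.9896

P(at least one) = 1 − P(none) = 1 − (1 − 0.34)^11
= 1 − 0.010351 = 0.989649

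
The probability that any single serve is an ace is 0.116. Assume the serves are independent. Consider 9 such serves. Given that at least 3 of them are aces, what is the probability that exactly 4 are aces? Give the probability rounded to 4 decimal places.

0.1607

X ~ Binomial(9, 0.116). Want P(X=4 | X≥3) = P(X=4) / P(X≥3).
P(X=4) = C(9,4)·0.116^4·0.884^5 = 0.012316
P(X≥3) = 1 − 0.329663 − 0.389331 − 0.204355 = 0.076652
Ratio = 0.012316 / 0.076652 = 0.160673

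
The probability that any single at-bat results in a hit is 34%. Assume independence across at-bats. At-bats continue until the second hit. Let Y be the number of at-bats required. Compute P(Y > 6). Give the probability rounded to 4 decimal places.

0.3381

Needing more than 6 at-bats ⇔ fewer than 2 successes in the first 6. With X ~ Binomial(6, 0.34), P(Y > 6) = P(X ≤ 1).
  k=0: C(6,0)·0.34^0·0.66^6 = 0.082654
  k=1: C(6,1)·0.34^1·0.66^5 = 0.255476
P(X ≤ 1) = 0.338130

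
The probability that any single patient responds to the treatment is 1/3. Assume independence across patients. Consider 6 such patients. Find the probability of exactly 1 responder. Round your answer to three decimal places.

X ~ Binomial(n=6, p=0.333333).
P(X=1) = C(6,1) · p^1 · (1−p)^5
= 6 · 0.33333 · 0.13169 = 0.26337

0.263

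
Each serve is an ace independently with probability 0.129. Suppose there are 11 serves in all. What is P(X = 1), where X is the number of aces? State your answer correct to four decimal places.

0.3566

X ~ Binomial(n=11, p=0.129).
P(X=1) = C(11,1) · p^1 · (1−p)^10
= 11 · 0.129 · 0.25129 = 0.356586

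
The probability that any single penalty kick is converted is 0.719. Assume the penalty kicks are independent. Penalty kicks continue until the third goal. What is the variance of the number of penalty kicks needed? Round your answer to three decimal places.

Y = total penalty kicks until the third success; negative binomial with r=3, p=0.719.
Var(Y) = r(1−p)/p² = 3·0.281 / 0.719² = 1.63068

1.631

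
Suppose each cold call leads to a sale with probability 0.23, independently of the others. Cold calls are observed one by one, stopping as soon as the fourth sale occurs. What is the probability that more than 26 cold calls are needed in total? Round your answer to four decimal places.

Needing more than 26 cold calls ⇔ fewer than 4 successes in the first 26. With X ~ Binomial(26, 0.23), P(Y > 26) = P(X ≤ 3).
  k=0: C(26,0)·0.23^0·0.77^26 = 0.001119
  k=1: C(26,1)·0.23^1·0.77^25 = 0.008689
  k=2: C(26,2)·0.23^2·0.77^24 = 0.032443
  k=3: C(26,3)·0.23^3·0.77^23 = 0.077525
P(X ≤ 3) = 0.119776

0.1198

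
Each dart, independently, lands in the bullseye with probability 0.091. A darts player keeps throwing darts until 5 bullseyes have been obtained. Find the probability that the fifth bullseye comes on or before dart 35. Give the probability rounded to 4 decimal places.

0.2095

Finishing within 35 darts ⇔ at least 5 successes in the first 35. With X ~ Binomial(35, 0.091), P(Y ≤ 35) = 1 − P(X ≤ 4).
  k=0: C(35,0)·0.091^0·0.909^35 = 0.035460
  k=1: C(35,1)·0.091^1·0.909^34 = 0.124246
  k=2: C(35,2)·0.091^2·0.909^33 = 0.211450
  k=3: C(35,3)·0.091^3·0.909^32 = 0.232851
  k=4: C(35,4)·0.091^4·0.909^31 = 0.186486
1 − 0.790492 = 0.209508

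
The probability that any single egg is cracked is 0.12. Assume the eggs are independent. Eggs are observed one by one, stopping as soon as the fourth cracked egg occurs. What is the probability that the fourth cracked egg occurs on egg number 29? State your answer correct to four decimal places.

Y = trial on which the fourth success occurs; negative binomial, r=4, p=0.12.
P(Y=29) = C(28,3) · p^4 · (1−p)^25
= 3276 · 0.00020736 · 0.040932 = 0.027806

0.0278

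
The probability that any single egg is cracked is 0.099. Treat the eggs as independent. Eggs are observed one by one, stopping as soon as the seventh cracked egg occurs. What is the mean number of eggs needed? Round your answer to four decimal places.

70.7071

Y = total eggs until the seventh success; negative binomial with r=7, p=0.099.
E[Y] = r / p = 7 / 0.099 = 70.707071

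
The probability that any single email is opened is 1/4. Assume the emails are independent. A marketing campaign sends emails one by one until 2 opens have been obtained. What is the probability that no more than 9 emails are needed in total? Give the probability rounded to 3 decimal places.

Finishing within 9 emails ⇔ at least 2 successes in the first 9. With X ~ Binomial(9, 0.25), P(Y ≤ 9) = 1 − P(X ≤ 1).
  k=0: C(9,0)·0.25^0·0.75^9 = 0.07508
  k=1: C(9,1)·0.25^1·0.75^8 = 0.22525
1 − 0.30034 = 0.69966

0.700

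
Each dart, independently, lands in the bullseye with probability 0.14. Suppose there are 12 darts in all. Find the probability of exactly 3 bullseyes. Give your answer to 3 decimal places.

0.155

X ~ Binomial(n=12, p=0.14).
P(X=3) = C(12,3) · p^3 · (1−p)^9
= 220 · 0.002744 · 0.25733 = 0.15534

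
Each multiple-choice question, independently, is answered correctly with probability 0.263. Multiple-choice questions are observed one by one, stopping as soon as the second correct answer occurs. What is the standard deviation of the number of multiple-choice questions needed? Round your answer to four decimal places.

4.6163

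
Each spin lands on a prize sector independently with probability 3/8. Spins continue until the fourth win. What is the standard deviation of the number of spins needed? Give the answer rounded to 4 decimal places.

Y = total spins until the fourth success; negative binomial with r=4, p=0.375.
SD(Y) = √[r(1−p)/p²] = √(17.777778) = 4.216370

4.2164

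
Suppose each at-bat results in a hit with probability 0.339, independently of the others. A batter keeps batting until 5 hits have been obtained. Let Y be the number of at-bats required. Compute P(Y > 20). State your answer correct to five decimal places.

Needing more than 20 at-bats ⇔ fewer than 5 successes in the first 20. With X ~ Binomial(20, 0.339), P(Y > 20) = P(X ≤ 4).
  k=0: C(20,0)·0.339^0·0.661^20 = 0.0002535
  k=1: C(20,1)·0.339^1·0.661^19 = 0.0026005
  k=2: C(20,2)·0.339^2·0.661^18 = 0.0126701
  k=3: C(20,3)·0.339^3·0.661^17 = 0.0389878
  k=4: C(20,4)·0.339^4·0.661^16 = 0.0849798
P(X ≤ 4) = 0.1394918

0.13949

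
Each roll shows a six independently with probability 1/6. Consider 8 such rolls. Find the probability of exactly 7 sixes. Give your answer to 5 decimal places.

0.00002

X ~ Binomial(n=8, p=0.166667).
P(X=7) = C(8,7) · p^7 · (1−p)^1
= 8 · 3.5722e-06 · 0.83333 = 0.0000238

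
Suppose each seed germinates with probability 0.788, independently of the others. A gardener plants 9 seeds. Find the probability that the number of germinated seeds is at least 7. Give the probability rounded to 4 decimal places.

X ~ Binomial(9, 0.788); P(X ≥ 7) = Σ C(9,k) p^k (1−p)^(9−k) over k:
  k=7: C(9,7)·0.788^7·0.212^2 = 0.305251
  k=8: C(9,8)·0.788^8·0.212^1 = 0.283653
  k=9: C(9,9)·0.788^9·0.212^0 = 0.117148
Total = 0.706053

0.7061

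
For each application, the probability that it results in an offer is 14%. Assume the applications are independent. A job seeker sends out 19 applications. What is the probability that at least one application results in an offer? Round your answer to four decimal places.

0.9431

P(at least one) = 1 − P(none) = 1 − (1 − 0.14)^19
= 1 − 0.056947 = 0.943053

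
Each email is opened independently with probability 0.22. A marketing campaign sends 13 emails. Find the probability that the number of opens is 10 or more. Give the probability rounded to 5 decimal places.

0.00004

X ~ Binomial(13, 0.22); P(X ≥ 10) = Σ C(13,k) p^k (1−p)^(13−k) over k:
  k=10: C(13,10)·0.22^10·0.78^3 = 0.0000360
  k=11: C(13,11)·0.22^11·0.78^2 = 0.0000028
  k=12: C(13,12)·0.22^12·0.78^1 = 0.0000001
  k=13: C(13,13)·0.22^13·0.78^0 = 0.0000000
Total = 0.0000390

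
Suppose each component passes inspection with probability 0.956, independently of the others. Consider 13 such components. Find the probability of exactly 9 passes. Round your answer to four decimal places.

0.0018

X ~ Binomial(n=13, p=0.956).
P(X=9) = C(13,9) · p^9 · (1−p)^4
= 715 · 0.66699 · 3.7481e-06 = 0.001787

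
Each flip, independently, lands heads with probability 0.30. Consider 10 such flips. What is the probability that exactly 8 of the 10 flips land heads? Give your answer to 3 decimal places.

X ~ Binomial(n=10, p=0.30).
P(X=8) = C(10,8) · p^8 · (1−p)^2
= 45 · 6.561e-05 · 0.49 = 0.00145

0.001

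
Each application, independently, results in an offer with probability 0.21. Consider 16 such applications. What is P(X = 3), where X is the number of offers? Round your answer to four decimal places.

X ~ Binomial(n=16, p=0.21).
P(X=3) = C(16,3) · p^3 · (1−p)^13
= 560 · 0.009261 · 0.046682 = 0.242102

0.2421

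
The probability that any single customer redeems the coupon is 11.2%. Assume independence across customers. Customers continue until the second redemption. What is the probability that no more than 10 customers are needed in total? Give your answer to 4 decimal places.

Finishing within 10 customers ⇔ at least 2 successes in the first 10. With X ~ Binomial(10, 0.112), P(Y ≤ 10) = 1 − P(X ≤ 1).
  k=0: C(10,0)·0.112^0·0.888^10 = 0.304881
  k=1: C(10,1)·0.112^1·0.888^9 = 0.384534
1 − 0.689414 = 0.310586

0.3106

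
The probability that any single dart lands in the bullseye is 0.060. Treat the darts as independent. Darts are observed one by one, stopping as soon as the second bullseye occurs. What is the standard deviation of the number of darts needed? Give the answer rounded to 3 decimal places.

Y = total darts until the second success; negative binomial with r=2, p=0.06.
SD(Y) = √[r(1−p)/p²] = √(522.22222) = 22.85218

22.852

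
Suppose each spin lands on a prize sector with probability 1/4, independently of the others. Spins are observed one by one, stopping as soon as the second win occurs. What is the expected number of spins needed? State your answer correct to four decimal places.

8.0000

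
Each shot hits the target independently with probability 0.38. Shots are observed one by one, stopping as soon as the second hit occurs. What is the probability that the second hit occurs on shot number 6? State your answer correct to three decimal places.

0.107

Y = trial on which the second success occurs; negative binomial, r=2, p=0.38.
P(Y=6) = C(5,1) · p^2 · (1−p)^4
= 5 · 0.1444 · 0.14776 = 0.10669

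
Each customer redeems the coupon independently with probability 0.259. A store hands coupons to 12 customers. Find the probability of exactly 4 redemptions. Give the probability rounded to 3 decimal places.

0.202

X ~ Binomial(n=12, p=0.259).
P(X=4) = C(12,4) · p^4 · (1−p)^8
= 495 · 0.0044999 · 0.090896 = 0.20246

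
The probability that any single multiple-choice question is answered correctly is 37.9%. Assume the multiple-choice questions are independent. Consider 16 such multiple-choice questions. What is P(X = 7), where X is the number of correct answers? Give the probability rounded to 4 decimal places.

0.1765

X ~ Binomial(n=16, p=0.379).
P(X=7) = C(16,7) · p^7 · (1−p)^9
= 11440 · 0.0011232 · 0.013735 = 0.176492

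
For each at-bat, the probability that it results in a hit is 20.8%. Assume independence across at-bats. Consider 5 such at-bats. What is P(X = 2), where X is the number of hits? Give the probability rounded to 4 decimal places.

0.2149

X ~ Binomial(n=5, p=0.208).
P(X=2) = C(5,2) · p^2 · (1−p)^3
= 10 · 0.043264 · 0.49679 = 0.214933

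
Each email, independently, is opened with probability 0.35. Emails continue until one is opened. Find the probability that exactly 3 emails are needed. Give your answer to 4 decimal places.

Geometric (trials to first success), p = 0.35.
P(Y = 3) = (1−p)^2 · p = 0.4225 · 0.35 = 0.147875

0.1479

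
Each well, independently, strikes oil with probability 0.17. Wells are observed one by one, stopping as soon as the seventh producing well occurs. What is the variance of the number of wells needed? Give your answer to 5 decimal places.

Y = total wells until the seventh success; negative binomial with r=7, p=0.17.
Var(Y) = r(1−p)/p² = 7·0.83 / 0.17² = 201.0380623

201.03806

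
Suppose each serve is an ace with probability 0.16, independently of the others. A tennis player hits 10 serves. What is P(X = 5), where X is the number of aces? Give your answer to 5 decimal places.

0.01105

X ~ Binomial(n=10, p=0.16).
P(X=5) = C(10,5) · p^5 · (1−p)^5
= 252 · 0.00010486 · 0.41821 = 0.0110509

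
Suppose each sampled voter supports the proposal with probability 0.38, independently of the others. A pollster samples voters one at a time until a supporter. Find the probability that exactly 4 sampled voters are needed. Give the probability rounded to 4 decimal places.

0.0906

Geometric (trials to first success), p = 0.38.
P(Y = 4) = (1−p)^3 · p = 0.23833 · 0.38 = 0.090565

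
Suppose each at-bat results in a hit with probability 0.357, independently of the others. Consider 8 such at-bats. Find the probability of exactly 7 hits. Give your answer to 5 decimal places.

0.00380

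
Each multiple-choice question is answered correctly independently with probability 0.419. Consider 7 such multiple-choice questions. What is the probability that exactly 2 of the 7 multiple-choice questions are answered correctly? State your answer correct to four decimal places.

0.2441

X ~ Binomial(n=7, p=0.419).
P(X=2) = C(7,2) · p^2 · (1−p)^5
= 21 · 0.17556 · 0.066203 = 0.244078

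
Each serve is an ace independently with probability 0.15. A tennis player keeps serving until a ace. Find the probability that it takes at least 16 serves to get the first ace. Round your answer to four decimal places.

0.0874

Y = number of serves to the first success; geometric, p = 0.15.
P(Y > 15) = P(first 15 all fail) = (1−p)^15 = 0.087354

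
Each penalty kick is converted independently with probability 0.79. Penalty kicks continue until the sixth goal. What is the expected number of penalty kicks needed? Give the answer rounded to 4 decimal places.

7.5949

Y = total penalty kicks until the sixth success; negative binomial with r=6, p=0.79.
E[Y] = r / p = 6 / 0.79 = 7.594937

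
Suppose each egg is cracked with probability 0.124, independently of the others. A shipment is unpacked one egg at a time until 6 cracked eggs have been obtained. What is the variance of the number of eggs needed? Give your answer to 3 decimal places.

Y = total eggs until the sixth success; negative binomial with r=6, p=0.124.
Var(Y) = r(1−p)/p² = 6·0.876 / 0.124² = 341.83143

341.831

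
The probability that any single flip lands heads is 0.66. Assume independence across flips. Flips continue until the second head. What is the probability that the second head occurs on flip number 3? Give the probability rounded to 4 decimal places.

0.2962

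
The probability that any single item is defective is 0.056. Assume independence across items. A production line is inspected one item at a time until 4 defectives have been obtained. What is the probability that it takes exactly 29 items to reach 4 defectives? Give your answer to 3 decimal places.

Y = trial on which the fourth success occurs; negative binomial, r=4, p=0.056.
P(Y=29) = C(28,3) · p^4 · (1−p)^25
= 3276 · 9.8345e-06 · 0.23676 = 0.00763

0.008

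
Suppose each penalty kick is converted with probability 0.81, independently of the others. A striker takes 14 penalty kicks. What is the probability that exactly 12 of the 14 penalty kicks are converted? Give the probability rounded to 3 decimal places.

0.262

X ~ Binomial(n=14, p=0.81).
P(X=12) = C(14,12) · p^12 · (1−p)^2
= 91 · 0.079766 · 0.0361 = 0.26204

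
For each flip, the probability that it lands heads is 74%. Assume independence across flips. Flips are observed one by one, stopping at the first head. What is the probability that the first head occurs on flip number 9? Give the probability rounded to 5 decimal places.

0.00002

Geometric (trials to first success), p = 0.74.
P(Y = 9) = (1−p)^8 · p = 2.0883e-05 · 0.74 = 0.0000155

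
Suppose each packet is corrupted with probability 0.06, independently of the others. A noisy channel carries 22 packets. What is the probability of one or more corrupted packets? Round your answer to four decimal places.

P(at least one) = 1 − P(none) = 1 − (1 − 0.06)^22
= 1 − 0.256338 = 0.743662

0.7437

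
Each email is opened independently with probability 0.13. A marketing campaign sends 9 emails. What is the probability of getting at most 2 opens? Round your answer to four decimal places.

X ~ Binomial(9, 0.13); P(X ≤ 2) = Σ C(9,k) p^k (1−p)^(9−k) over k:
  k=0: C(9,0)·0.13^0·0.87^9 = 0.285544
  k=1: C(9,1)·0.13^1·0.87^8 = 0.384008
  k=2: C(9,2)·0.13^2·0.87^7 = 0.229522
Total = 0.899074

0.8991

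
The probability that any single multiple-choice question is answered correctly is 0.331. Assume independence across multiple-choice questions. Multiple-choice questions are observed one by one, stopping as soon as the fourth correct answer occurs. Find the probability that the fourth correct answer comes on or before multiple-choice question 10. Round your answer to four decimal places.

Finishing within 10 multiple-choice questions ⇔ at least 4 successes in the first 10. With X ~ Binomial(10, 0.331), P(Y ≤ 10) = 1 − P(X ≤ 3).
  k=0: C(10,0)·0.331^0·0.669^10 = 0.017958
  k=1: C(10,1)·0.331^1·0.669^9 = 0.088851
  k=2: C(10,2)·0.331^2·0.669^8 = 0.197823
  k=3: C(10,3)·0.331^3·0.669^7 = 0.261005
1 − 0.565637 = 0.434363

0.4344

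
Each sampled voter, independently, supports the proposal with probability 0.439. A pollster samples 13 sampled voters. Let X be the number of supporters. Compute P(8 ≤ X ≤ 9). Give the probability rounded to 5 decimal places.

0.14154

X ~ Binomial(13, 0.439); P(8 ≤ X ≤ 9) = Σ C(13,k) p^k (1−p)^(13−k) over k:
  k=8: C(13,8)·0.439^8·0.561^5 = 0.0986527
  k=9: C(13,9)·0.439^9·0.561^4 = 0.0428882
Total = 0.1415409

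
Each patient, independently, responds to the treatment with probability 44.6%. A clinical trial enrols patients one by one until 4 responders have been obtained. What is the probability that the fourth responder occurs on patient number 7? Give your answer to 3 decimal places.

0.135

Y = trial on which the fourth success occurs; negative binomial, r=4, p=0.446.
P(Y=7) = C(6,3) · p^4 · (1−p)^3
= 20 · 0.039568 · 0.17003 = 0.13455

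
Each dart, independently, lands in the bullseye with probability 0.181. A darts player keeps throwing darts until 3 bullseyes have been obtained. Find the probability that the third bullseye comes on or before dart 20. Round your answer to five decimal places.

Finishing within 20 darts ⇔ at least 3 successes in the first 20. With X ~ Binomial(20, 0.181), P(Y ≤ 20) = 1 − P(X ≤ 2).
  k=0: C(20,0)·0.181^0·0.819^20 = 0.0184365
  k=1: C(20,1)·0.181^1·0.819^19 = 0.0814897
  k=2: C(20,2)·0.181^2·0.819^18 = 0.1710886
1 − 0.2710147 = 0.7289853

0.72899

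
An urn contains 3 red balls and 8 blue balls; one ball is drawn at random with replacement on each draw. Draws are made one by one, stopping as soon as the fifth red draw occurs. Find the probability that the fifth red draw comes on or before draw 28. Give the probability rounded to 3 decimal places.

Finishing within 28 draws ⇔ at least 5 successes in the first 28. With X ~ Binomial(28, 0.272727), P(Y ≤ 28) = 1 − P(X ≤ 4).
  k=0: C(28,0)·0.272727^0·0.727273^28 = 0.00013
  k=1: C(28,1)·0.272727^1·0.727273^27 = 0.00141
  k=2: C(28,2)·0.272727^2·0.727273^26 = 0.00713
  k=3: C(28,3)·0.272727^3·0.727273^25 = 0.02317
  k=4: C(28,4)·0.272727^4·0.727273^24 = 0.05431
1 − 0.08615 = 0.91385

0.914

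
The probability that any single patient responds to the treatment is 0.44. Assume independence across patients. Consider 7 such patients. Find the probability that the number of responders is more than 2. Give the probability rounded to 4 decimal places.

X ~ Binomial(7, 0.44); P(X ≥ 3) = Σ C(7,k) p^k (1−p)^(7−k) over k:
  k=3: C(7,3)·0.44^3·0.56^4 = 0.293210
  k=4: C(7,4)·0.44^4·0.56^3 = 0.230379
  k=5: C(7,5)·0.44^5·0.56^2 = 0.108607
  k=6: C(7,6)·0.44^6·0.56^1 = 0.028445
  k=7: C(7,7)·0.44^7·0.56^0 = 0.003193
Total = 0.663833

0.6638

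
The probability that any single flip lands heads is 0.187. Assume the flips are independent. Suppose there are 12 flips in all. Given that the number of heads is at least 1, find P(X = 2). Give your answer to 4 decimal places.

0.3176

X ~ Binomial(12, 0.187). Want P(X=2 | X≥1) = P(X=2) / P(X≥1).
P(X=2) = C(12,2)·0.187^2·0.813^10 = 0.291161
P(X≥1) = 1 − 0.083385 = 0.916615
Ratio = 0.291161 / 0.916615 = 0.317648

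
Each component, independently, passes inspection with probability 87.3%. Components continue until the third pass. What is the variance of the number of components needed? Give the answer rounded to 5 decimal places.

0.49992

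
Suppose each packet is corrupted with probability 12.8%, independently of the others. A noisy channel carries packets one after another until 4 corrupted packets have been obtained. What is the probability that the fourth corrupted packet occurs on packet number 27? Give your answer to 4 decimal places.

Y = trial on which the fourth success occurs; negative binomial, r=4, p=0.128.
P(Y=27) = C(26,3) · p^4 · (1−p)^23
= 2600 · 0.00026844 · 0.042843 = 0.029901

0.0299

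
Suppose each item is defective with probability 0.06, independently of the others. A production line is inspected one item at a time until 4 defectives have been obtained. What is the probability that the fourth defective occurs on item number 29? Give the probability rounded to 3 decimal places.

0.009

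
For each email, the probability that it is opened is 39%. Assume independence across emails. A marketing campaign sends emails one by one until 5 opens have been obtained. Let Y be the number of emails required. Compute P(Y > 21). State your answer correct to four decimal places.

0.0449

Needing more than 21 emails ⇔ fewer than 5 successes in the first 21. With X ~ Binomial(21, 0.39), P(Y > 21) = P(X ≤ 4).
  k=0: C(21,0)·0.39^0·0.61^21 = 0.000031
  k=1: C(21,1)·0.39^1·0.61^20 = 0.000417
  k=2: C(21,2)·0.39^2·0.61^19 = 0.002664
  k=3: C(21,3)·0.39^3·0.61^18 = 0.010789
  k=4: C(21,4)·0.39^4·0.61^17 = 0.031041
P(X ≤ 4) = 0.044942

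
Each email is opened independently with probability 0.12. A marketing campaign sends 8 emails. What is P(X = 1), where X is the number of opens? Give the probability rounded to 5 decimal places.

0.39233

X ~ Binomial(n=8, p=0.12).
P(X=1) = C(8,1) · p^1 · (1−p)^7
= 8 · 0.12 · 0.40868 = 0.3923286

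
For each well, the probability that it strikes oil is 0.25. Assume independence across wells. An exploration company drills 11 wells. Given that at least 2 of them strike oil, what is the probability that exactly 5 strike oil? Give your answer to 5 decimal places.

0.10001

X ~ Binomial(11, 0.25). Want P(X=5 | X≥2) = P(X=5) / P(X≥2).
P(X=5) = C(11,5)·0.25^5·0.75^6 = 0.0802989
P(X≥2) = 1 − 0.0422351 − 0.1548622 = 0.8029027
Ratio = 0.0802989 / 0.8029027 = 0.1000107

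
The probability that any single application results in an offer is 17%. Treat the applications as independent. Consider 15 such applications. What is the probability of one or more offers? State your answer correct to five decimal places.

P(at least one) = 1 − P(none) = 1 − (1 − 0.17)^15
= 1 − 0.0611183 = 0.9388817

0.93888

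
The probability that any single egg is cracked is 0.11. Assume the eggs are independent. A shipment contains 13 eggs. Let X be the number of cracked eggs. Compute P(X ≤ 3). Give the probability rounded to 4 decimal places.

0.9536

X ~ Binomial(13, 0.11); P(X ≤ 3) = Σ C(13,k) p^k (1−p)^(13−k) over k:
  k=0: C(13,0)·0.11^0·0.89^13 = 0.219821
  k=1: C(13,1)·0.11^1·0.89^12 = 0.353196
  k=2: C(13,2)·0.11^2·0.89^11 = 0.261921
  k=3: C(13,3)·0.11^3·0.89^10 = 0.118698
Total = 0.953637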